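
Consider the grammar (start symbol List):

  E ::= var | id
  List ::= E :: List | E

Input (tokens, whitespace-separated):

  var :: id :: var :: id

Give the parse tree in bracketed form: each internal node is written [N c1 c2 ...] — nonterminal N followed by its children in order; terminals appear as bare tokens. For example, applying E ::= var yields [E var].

List
E :: List
var :: List
var :: E :: List
var :: id :: List
var :: id :: E :: List
var :: id :: var :: List
var :: id :: var :: E
var :: id :: var :: id

[List [E var] :: [List [E id] :: [List [E var] :: [List [E id]]]]]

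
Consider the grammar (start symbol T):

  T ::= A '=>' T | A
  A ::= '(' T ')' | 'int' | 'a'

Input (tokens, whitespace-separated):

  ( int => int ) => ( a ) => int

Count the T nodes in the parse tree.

[T [A ( [T [A int] => [T [A int]]] )] => [T [A ( [T [A a]] )] => [T [A int]]]]

6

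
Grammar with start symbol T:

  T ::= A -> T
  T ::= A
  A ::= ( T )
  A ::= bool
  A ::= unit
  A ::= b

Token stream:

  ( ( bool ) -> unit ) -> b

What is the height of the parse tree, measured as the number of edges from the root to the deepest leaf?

[T [A ( [T [A ( [T [A bool]] )] -> [T [A unit]]] )] -> [T [A b]]]

6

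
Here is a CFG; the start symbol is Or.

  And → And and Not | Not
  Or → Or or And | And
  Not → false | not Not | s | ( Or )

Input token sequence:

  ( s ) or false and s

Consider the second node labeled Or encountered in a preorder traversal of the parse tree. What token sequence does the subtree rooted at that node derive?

[Or [Or [And [Not ( [Or [And [Not s]]] )]]] or [And [And [Not false]] and [Not s]]]

( s )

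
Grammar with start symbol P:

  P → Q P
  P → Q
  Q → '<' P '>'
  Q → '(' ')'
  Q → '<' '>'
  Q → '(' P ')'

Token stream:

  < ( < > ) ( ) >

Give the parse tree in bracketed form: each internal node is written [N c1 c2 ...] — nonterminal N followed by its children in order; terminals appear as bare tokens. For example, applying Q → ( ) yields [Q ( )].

[P [Q < [P [Q ( [P [Q < >]] )] [P [Q ( )]]] >]]

P
Q
< P >
< Q P >
< ( P ) P >
< ( Q ) P >
< ( < > ) P >
< ( < > ) Q >
< ( < > ) ( ) >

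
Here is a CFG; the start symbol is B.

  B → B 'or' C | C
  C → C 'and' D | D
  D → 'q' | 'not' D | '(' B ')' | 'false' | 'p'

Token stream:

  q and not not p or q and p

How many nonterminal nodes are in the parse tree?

[B [B [C [C [D q]] and [D not [D not [D p]]]]] or [C [C [D q]] and [D p]]]

12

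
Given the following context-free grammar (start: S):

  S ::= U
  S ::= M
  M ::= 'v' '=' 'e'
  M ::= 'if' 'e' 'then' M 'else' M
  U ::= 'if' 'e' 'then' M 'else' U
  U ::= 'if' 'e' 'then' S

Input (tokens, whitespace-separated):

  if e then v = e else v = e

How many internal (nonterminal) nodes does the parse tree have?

4

[S [M if e then [M v = e] else [M v = e]]]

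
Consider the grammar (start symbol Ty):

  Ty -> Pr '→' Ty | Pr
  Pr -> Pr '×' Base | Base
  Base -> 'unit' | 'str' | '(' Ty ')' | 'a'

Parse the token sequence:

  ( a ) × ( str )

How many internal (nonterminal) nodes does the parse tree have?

11

[Ty [Pr [Pr [Base ( [Ty [Pr [Base a]]] )]] × [Base ( [Ty [Pr [Base str]]] )]]]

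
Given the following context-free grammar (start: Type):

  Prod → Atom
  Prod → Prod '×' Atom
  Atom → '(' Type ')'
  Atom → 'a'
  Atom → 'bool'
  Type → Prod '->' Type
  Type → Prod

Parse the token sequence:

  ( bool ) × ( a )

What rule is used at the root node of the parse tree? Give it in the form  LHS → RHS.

[Type [Prod [Prod [Atom ( [Type [Prod [Atom bool]]] )]] × [Atom ( [Type [Prod [Atom a]]] )]]]

Type → Prod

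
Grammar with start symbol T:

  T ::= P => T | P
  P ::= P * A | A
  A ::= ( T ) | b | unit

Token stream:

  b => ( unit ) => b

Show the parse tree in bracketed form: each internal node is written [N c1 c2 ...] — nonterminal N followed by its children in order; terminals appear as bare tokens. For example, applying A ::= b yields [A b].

[T [P [A b]] => [T [P [A ( [T [P [A unit]]] )]] => [T [P [A b]]]]]

T
P => T
A => T
b => T
b => P => T
b => A => T
b => ( T ) => T
b => ( P ) => T
b => ( A ) => T
b => ( unit ) => T
b => ( unit ) => P
b => ( unit ) => A
b => ( unit ) => b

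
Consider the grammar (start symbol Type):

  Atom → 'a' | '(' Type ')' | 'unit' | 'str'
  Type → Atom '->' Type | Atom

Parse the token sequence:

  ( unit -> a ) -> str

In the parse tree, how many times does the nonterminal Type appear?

4

[Type [Atom ( [Type [Atom unit] -> [Type [Atom a]]] )] -> [Type [Atom str]]]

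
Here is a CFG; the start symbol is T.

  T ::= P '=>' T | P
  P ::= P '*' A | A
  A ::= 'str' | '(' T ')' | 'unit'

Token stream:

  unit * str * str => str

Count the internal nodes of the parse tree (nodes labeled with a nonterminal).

[T [P [P [P [A unit]] * [A str]] * [A str]] => [T [P [A str]]]]

10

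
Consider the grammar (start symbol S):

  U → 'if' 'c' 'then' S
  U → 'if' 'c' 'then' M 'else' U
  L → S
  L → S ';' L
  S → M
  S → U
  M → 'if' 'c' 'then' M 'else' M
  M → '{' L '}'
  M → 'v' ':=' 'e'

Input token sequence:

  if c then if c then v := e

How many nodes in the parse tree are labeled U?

[S [U if c then [S [U if c then [S [M v := e]]]]]]

2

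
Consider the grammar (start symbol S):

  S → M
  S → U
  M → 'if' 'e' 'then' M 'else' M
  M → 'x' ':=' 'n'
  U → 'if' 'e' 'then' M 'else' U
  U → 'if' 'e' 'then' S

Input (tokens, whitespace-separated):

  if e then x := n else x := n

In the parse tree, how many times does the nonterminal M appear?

3

[S [M if e then [M x := n] else [M x := n]]]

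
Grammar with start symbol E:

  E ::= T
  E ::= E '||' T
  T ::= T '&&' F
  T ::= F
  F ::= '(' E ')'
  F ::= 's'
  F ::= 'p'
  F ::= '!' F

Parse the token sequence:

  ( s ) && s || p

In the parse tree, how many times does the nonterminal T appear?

[E [E [T [T [F ( [E [T [F s]]] )]] && [F s]]] || [T [F p]]]

4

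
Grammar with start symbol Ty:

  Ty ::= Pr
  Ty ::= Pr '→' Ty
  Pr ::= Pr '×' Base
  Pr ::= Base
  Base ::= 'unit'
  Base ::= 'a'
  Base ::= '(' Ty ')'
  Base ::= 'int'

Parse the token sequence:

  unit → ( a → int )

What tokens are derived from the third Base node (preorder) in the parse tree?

a

[Ty [Pr [Base unit]] → [Ty [Pr [Base ( [Ty [Pr [Base a]] → [Ty [Pr [Base int]]]] )]]]]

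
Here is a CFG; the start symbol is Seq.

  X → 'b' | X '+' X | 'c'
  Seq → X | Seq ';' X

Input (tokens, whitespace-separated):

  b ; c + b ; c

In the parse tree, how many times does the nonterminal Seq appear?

[Seq [Seq [Seq [X b]] ; [X [X c] + [X b]]] ; [X c]]

3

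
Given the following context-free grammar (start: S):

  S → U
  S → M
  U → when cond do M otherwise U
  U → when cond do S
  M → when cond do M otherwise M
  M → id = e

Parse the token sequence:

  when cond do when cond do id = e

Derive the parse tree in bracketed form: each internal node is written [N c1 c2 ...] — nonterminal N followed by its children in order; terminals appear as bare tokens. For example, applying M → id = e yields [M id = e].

[S [U when cond do [S [U when cond do [S [M id = e]]]]]]

S
U
when cond do S
when cond do U
when cond do when cond do S
when cond do when cond do M
when cond do when cond do id = e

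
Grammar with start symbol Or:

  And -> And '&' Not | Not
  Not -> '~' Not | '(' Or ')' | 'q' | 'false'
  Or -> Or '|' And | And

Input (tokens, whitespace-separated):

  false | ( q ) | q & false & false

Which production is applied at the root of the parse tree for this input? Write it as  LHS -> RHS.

[Or [Or [Or [And [Not false]]] | [And [Not ( [Or [And [Not q]]] )]]] | [And [And [And [Not q]] & [Not false]] & [Not false]]]

Or -> Or '|' And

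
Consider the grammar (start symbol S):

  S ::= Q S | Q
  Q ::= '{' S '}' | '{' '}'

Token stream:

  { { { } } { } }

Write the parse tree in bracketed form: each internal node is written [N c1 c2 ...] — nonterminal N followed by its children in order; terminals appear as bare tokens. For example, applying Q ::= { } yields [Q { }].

[S [Q { [S [Q { [S [Q { }]] }] [S [Q { }]]] }]]

S
Q
{ S }
{ Q S }
{ { S } S }
{ { Q } S }
{ { { } } S }
{ { { } } Q }
{ { { } } { } }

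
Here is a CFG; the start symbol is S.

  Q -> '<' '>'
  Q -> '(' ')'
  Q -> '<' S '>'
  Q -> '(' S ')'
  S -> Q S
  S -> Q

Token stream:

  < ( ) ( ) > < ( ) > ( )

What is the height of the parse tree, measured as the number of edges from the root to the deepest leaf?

5

[S [Q < [S [Q ( )] [S [Q ( )]]] >] [S [Q < [S [Q ( )]] >] [S [Q ( )]]]]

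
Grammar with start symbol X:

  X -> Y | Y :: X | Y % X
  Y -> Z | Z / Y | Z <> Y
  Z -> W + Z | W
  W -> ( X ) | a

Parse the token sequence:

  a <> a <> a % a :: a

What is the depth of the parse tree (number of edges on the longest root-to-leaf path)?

6

[X [Y [Z [W a]] <> [Y [Z [W a]] <> [Y [Z [W a]]]]] % [X [Y [Z [W a]]] :: [X [Y [Z [W a]]]]]]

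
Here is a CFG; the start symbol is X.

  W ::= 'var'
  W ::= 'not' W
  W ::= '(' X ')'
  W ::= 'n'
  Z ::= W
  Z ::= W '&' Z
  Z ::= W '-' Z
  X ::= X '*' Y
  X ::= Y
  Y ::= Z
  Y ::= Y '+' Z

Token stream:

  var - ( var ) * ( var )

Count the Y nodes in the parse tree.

4

[X [X [Y [Z [W var] - [Z [W ( [X [Y [Z [W var]]]] )]]]]] * [Y [Z [W ( [X [Y [Z [W var]]]] )]]]]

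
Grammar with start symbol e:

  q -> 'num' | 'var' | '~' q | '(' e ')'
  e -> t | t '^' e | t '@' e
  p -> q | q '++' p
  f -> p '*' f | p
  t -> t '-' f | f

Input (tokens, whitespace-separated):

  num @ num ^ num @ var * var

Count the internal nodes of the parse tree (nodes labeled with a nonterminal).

[e [t [f [p [q num]]]] @ [e [t [f [p [q num]]]] ^ [e [t [f [p [q num]]]] @ [e [t [f [p [q var]] * [f [p [q var]]]]]]]]]

23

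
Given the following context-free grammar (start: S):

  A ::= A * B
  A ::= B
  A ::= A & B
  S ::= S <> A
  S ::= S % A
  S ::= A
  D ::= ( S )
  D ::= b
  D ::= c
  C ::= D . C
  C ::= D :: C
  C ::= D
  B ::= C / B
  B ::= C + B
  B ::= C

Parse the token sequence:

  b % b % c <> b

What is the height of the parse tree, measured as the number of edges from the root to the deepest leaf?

8

[S [S [S [S [A [B [C [D b]]]]] % [A [B [C [D b]]]]] % [A [B [C [D c]]]]] <> [A [B [C [D b]]]]]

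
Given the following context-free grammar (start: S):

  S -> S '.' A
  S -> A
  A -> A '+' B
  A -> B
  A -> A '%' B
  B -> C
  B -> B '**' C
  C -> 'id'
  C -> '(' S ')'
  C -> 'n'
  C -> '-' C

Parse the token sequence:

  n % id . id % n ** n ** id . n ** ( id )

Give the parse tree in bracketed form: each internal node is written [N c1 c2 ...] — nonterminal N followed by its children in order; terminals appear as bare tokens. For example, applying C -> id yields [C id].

[S [S [S [A [A [B [C n]]] % [B [C id]]]] . [A [A [B [C id]]] % [B [B [B [C n]] ** [C n]] ** [C id]]]] . [A [B [B [C n]] ** [C ( [S [A [B [C id]]]] )]]]]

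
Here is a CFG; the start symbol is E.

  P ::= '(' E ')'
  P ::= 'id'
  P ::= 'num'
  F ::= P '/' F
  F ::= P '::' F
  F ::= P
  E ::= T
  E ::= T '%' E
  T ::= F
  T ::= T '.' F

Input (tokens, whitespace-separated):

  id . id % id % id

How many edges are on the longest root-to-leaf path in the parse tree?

[E [T [T [F [P id]]] . [F [P id]]] % [E [T [F [P id]]] % [E [T [F [P id]]]]]]

6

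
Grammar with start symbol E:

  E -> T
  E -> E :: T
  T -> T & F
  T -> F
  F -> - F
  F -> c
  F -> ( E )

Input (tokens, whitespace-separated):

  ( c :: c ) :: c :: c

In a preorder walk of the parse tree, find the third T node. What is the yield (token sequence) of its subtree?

[E [E [E [T [F ( [E [E [T [F c]]] :: [T [F c]]] )]]] :: [T [F c]]] :: [T [F c]]]

c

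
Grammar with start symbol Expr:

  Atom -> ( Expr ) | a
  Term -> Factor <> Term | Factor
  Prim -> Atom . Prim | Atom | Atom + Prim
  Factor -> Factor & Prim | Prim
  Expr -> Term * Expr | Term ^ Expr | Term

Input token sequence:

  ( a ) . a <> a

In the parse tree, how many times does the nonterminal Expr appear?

[Expr [Term [Factor [Prim [Atom ( [Expr [Term [Factor [Prim [Atom a]]]]] )] . [Prim [Atom a]]]] <> [Term [Factor [Prim [Atom a]]]]]]

2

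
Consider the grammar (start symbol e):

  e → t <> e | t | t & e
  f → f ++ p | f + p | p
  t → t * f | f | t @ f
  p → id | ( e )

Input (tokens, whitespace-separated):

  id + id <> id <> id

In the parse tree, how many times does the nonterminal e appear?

3

[e [t [f [f [p id]] + [p id]]] <> [e [t [f [p id]]] <> [e [t [f [p id]]]]]]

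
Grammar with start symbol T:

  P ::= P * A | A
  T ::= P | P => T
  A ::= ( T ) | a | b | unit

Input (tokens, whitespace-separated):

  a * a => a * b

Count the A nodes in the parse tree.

[T [P [P [A a]] * [A a]] => [T [P [P [A a]] * [A b]]]]

4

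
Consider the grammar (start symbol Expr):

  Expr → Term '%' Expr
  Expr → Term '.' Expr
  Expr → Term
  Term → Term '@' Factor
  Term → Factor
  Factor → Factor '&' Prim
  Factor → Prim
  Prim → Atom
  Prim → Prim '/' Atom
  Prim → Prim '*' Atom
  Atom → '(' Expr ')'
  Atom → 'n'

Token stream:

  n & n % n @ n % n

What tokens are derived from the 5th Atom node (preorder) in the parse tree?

n

[Expr [Term [Factor [Factor [Prim [Atom n]]] & [Prim [Atom n]]]] % [Expr [Term [Term [Factor [Prim [Atom n]]]] @ [Factor [Prim [Atom n]]]] % [Expr [Term [Factor [Prim [Atom n]]]]]]]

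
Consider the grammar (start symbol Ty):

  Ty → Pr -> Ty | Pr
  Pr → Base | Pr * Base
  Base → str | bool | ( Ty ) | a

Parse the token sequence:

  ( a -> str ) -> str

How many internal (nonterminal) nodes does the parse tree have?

[Ty [Pr [Base ( [Ty [Pr [Base a]] -> [Ty [Pr [Base str]]]] )]] -> [Ty [Pr [Base str]]]]

12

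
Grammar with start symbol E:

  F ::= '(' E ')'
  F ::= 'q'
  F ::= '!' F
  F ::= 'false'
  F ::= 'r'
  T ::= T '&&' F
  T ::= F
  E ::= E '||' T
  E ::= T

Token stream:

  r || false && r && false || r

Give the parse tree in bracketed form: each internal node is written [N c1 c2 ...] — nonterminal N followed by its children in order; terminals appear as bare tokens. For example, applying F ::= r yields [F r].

E
E || T
E || T || T
T || T || T
F || T || T
r || T || T
r || T && F || T
r || T && F && F || T
r || F && F && F || T
r || false && F && F || T
r || false && r && F || T
r || false && r && false || T
r || false && r && false || F
r || false && r && false || r

[E [E [E [T [F r]]] || [T [T [T [F false]] && [F r]] && [F false]]] || [T [F r]]]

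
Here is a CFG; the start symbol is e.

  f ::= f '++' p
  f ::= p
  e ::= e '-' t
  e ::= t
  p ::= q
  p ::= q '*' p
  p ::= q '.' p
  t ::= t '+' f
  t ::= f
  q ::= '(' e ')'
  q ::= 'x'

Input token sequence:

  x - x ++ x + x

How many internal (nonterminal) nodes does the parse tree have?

17

[e [e [t [f [p [q x]]]]] - [t [t [f [f [p [q x]]] ++ [p [q x]]]] + [f [p [q x]]]]]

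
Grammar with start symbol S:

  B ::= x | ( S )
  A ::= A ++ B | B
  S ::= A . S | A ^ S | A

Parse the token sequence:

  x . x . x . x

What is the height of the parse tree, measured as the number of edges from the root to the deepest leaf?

[S [A [B x]] . [S [A [B x]] . [S [A [B x]] . [S [A [B x]]]]]]

6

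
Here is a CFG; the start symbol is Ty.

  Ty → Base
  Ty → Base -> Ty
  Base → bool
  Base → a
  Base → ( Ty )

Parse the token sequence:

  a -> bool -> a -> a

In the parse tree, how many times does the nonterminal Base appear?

[Ty [Base a] -> [Ty [Base bool] -> [Ty [Base a] -> [Ty [Base a]]]]]

4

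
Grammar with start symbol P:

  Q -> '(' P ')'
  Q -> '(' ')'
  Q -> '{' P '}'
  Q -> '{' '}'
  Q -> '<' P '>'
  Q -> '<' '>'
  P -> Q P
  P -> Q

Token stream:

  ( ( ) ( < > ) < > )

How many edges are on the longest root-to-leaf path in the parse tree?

7

[P [Q ( [P [Q ( )] [P [Q ( [P [Q < >]] )] [P [Q < >]]]] )]]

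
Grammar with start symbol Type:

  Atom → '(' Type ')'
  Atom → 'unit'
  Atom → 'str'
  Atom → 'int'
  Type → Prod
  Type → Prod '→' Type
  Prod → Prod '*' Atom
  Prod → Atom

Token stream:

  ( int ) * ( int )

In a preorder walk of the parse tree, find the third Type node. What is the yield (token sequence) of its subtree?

[Type [Prod [Prod [Atom ( [Type [Prod [Atom int]]] )]] * [Atom ( [Type [Prod [Atom int]]] )]]]

int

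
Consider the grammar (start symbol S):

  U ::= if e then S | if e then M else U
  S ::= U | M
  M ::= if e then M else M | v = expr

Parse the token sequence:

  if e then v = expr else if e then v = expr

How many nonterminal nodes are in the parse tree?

[S [U if e then [M v = expr] else [U if e then [S [M v = expr]]]]]

6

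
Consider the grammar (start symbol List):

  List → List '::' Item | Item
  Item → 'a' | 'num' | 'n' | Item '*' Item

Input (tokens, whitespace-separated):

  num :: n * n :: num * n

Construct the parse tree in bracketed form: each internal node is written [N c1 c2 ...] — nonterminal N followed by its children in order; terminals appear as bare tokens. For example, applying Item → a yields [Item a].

List
List :: Item
List :: Item :: Item
Item :: Item :: Item
num :: Item :: Item
num :: Item * Item :: Item
num :: n * Item :: Item
num :: n * n :: Item
num :: n * n :: Item * Item
num :: n * n :: num * Item
num :: n * n :: num * n

[List [List [List [Item num]] :: [Item [Item n] * [Item n]]] :: [Item [Item num] * [Item n]]]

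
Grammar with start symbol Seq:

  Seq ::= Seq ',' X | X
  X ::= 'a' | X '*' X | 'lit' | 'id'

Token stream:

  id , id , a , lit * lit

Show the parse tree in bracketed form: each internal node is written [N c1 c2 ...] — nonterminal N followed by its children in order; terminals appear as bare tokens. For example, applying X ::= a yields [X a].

[Seq [Seq [Seq [Seq [X id]] , [X id]] , [X a]] , [X [X lit] * [X lit]]]

Seq
Seq , X
Seq , X , X
Seq , X , X , X
X , X , X , X
id , X , X , X
id , id , X , X
id , id , a , X
id , id , a , X * X
id , id , a , lit * X
id , id , a , lit * lit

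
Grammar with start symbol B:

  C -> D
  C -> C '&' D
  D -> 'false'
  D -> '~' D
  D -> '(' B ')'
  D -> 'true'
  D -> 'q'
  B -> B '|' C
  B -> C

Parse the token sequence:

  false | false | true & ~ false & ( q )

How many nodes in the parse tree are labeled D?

7

[B [B [B [C [D false]]] | [C [D false]]] | [C [C [C [D true]] & [D ~ [D false]]] & [D ( [B [C [D q]]] )]]]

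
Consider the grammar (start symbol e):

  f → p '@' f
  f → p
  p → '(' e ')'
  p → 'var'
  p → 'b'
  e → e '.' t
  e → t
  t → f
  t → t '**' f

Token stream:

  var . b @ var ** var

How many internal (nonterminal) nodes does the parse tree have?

13

[e [e [t [f [p var]]]] . [t [t [f [p b] @ [f [p var]]]] ** [f [p var]]]]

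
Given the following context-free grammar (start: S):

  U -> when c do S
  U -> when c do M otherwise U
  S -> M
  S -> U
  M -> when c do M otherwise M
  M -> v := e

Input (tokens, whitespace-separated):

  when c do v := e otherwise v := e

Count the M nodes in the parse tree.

[S [M when c do [M v := e] otherwise [M v := e]]]

3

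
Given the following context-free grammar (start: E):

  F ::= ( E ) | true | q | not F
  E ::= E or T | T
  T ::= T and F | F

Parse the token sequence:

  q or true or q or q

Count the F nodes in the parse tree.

[E [E [E [E [T [F q]]] or [T [F true]]] or [T [F q]]] or [T [F q]]]

4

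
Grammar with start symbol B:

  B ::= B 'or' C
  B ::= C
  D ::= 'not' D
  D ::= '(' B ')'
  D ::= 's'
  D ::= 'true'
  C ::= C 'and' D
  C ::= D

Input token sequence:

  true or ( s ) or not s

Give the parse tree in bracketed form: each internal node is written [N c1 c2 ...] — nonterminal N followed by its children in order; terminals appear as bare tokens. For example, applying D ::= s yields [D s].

[B [B [B [C [D true]]] or [C [D ( [B [C [D s]]] )]]] or [C [D not [D s]]]]

B
B or C
B or C or C
C or C or C
D or C or C
true or C or C
true or D or C
true or ( B ) or C
true or ( C ) or C
true or ( D ) or C
true or ( s ) or C
true or ( s ) or D
true or ( s ) or not D
true or ( s ) or not s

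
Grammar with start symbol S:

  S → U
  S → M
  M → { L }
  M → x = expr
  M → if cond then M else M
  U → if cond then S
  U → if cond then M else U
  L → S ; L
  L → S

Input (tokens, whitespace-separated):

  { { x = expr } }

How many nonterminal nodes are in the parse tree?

[S [M { [L [S [M { [L [S [M x = expr]]] }]]] }]]

8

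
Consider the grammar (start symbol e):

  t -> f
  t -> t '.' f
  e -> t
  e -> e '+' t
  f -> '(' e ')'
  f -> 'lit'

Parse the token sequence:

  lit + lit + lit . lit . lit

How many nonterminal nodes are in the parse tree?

[e [e [e [t [f lit]]] + [t [f lit]]] + [t [t [t [f lit]] . [f lit]] . [f lit]]]

13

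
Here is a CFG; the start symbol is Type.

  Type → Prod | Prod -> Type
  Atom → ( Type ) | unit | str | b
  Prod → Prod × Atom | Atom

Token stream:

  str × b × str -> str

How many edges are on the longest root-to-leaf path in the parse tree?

5

[Type [Prod [Prod [Prod [Atom str]] × [Atom b]] × [Atom str]] -> [Type [Prod [Atom str]]]]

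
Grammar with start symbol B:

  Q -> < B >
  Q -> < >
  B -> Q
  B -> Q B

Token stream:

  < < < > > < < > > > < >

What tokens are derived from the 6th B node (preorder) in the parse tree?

[B [Q < [B [Q < [B [Q < >]] >] [B [Q < [B [Q < >]] >]]] >] [B [Q < >]]]

< >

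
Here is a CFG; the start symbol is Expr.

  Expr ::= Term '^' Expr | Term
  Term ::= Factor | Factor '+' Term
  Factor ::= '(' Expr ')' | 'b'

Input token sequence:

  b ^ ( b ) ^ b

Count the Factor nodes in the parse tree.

4

[Expr [Term [Factor b]] ^ [Expr [Term [Factor ( [Expr [Term [Factor b]]] )]] ^ [Expr [Term [Factor b]]]]]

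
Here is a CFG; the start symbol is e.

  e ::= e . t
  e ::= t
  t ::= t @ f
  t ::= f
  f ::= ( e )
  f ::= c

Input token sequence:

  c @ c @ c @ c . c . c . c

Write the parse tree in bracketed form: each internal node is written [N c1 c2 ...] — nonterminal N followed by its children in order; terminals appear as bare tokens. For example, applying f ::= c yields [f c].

e
e . t
e . t . t
e . t . t . t
t . t . t . t
t @ f . t . t . t
t @ f @ f . t . t . t
t @ f @ f @ f . t . t . t
f @ f @ f @ f . t . t . t
c @ f @ f @ f . t . t . t
c @ c @ f @ f . t . t . t
c @ c @ c @ f . t . t . t
c @ c @ c @ c . t . t . t
c @ c @ c @ c . f . t . t
c @ c @ c @ c . c . t . t
c @ c @ c @ c . c . f . t
c @ c @ c @ c . c . c . t
c @ c @ c @ c . c . c . f
c @ c @ c @ c . c . c . c

[e [e [e [e [t [t [t [t [f c]] @ [f c]] @ [f c]] @ [f c]]] . [t [f c]]] . [t [f c]]] . [t [f c]]]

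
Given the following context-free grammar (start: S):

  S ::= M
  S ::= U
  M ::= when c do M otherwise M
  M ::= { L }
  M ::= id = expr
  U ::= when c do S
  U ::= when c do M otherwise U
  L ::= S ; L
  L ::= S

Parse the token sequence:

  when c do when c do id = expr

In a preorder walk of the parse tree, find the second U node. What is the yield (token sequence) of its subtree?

when c do id = expr

[S [U when c do [S [U when c do [S [M id = expr]]]]]]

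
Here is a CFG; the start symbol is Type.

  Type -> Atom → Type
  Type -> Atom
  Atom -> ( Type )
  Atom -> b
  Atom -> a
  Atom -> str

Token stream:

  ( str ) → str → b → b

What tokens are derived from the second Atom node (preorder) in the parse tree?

str

[Type [Atom ( [Type [Atom str]] )] → [Type [Atom str] → [Type [Atom b] → [Type [Atom b]]]]]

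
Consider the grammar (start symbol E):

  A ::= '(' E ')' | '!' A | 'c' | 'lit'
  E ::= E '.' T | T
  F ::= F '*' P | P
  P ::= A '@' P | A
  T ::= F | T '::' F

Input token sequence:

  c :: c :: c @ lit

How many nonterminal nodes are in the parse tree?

15

[E [T [T [T [F [P [A c]]]] :: [F [P [A c]]]] :: [F [P [A c] @ [P [A lit]]]]]]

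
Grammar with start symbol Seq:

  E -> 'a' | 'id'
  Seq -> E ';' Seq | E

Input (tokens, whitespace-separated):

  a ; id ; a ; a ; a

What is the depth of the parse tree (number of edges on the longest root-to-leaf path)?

6

[Seq [E a] ; [Seq [E id] ; [Seq [E a] ; [Seq [E a] ; [Seq [E a]]]]]]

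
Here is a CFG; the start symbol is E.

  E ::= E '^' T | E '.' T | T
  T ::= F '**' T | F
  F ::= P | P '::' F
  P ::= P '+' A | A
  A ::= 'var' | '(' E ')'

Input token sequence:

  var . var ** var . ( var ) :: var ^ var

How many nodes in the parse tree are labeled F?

7

[E [E [E [E [T [F [P [A var]]]]] . [T [F [P [A var]]] ** [T [F [P [A var]]]]]] . [T [F [P [A ( [E [T [F [P [A var]]]]] )]] :: [F [P [A var]]]]]] ^ [T [F [P [A var]]]]]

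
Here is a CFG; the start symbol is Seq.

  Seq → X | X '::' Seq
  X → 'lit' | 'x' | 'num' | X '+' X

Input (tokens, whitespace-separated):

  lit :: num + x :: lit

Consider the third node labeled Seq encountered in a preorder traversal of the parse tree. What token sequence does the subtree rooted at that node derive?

[Seq [X lit] :: [Seq [X [X num] + [X x]] :: [Seq [X lit]]]]

lit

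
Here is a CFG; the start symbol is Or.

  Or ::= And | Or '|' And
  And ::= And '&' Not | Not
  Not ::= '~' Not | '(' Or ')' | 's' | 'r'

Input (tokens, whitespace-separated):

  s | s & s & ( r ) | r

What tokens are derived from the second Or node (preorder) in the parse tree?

[Or [Or [Or [And [Not s]]] | [And [And [And [Not s]] & [Not s]] & [Not ( [Or [And [Not r]]] )]]] | [And [Not r]]]

s | s & s & ( r )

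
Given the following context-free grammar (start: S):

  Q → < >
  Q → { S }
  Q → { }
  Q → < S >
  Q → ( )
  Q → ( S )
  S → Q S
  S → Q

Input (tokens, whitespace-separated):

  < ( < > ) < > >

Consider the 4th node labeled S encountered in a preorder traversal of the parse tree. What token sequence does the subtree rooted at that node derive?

< >

[S [Q < [S [Q ( [S [Q < >]] )] [S [Q < >]]] >]]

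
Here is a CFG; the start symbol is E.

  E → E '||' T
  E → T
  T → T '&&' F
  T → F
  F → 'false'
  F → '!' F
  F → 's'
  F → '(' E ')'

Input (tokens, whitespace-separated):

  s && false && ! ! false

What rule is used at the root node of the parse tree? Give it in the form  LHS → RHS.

[E [T [T [T [F s]] && [F false]] && [F ! [F ! [F false]]]]]

E → T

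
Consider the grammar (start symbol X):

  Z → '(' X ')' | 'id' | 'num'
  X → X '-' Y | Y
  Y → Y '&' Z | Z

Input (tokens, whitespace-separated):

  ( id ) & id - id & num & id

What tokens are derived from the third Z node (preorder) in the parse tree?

[X [X [Y [Y [Z ( [X [Y [Z id]]] )]] & [Z id]]] - [Y [Y [Y [Z id]] & [Z num]] & [Z id]]]

id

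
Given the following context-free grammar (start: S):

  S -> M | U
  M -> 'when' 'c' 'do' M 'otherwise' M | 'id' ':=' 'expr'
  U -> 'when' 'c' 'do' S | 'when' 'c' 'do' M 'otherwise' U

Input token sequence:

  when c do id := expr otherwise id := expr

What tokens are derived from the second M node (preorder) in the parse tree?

id := expr

[S [M when c do [M id := expr] otherwise [M id := expr]]]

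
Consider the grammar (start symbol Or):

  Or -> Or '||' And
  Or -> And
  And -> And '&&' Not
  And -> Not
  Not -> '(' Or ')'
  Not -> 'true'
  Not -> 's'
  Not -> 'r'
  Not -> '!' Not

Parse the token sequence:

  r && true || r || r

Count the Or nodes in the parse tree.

3

[Or [Or [Or [And [And [Not r]] && [Not true]]] || [And [Not r]]] || [And [Not r]]]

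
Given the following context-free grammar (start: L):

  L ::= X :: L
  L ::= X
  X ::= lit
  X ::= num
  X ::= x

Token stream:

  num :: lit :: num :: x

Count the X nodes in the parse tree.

[L [X num] :: [L [X lit] :: [L [X num] :: [L [X x]]]]]

4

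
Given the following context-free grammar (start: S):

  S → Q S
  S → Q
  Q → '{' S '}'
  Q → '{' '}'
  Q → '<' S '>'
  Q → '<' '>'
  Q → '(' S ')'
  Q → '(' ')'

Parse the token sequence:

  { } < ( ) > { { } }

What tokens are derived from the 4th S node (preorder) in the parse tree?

[S [Q { }] [S [Q < [S [Q ( )]] >] [S [Q { [S [Q { }]] }]]]]

{ { } }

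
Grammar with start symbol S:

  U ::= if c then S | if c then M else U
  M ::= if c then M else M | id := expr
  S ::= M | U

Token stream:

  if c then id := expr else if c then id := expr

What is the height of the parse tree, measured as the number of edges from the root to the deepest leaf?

5

[S [U if c then [M id := expr] else [U if c then [S [M id := expr]]]]]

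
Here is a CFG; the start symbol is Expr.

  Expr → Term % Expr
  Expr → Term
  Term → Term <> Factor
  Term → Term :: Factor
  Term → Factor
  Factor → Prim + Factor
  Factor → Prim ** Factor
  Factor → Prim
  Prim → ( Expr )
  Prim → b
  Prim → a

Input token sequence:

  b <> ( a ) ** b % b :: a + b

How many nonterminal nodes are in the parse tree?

22

[Expr [Term [Term [Factor [Prim b]]] <> [Factor [Prim ( [Expr [Term [Factor [Prim a]]]] )] ** [Factor [Prim b]]]] % [Expr [Term [Term [Factor [Prim b]]] :: [Factor [Prim a] + [Factor [Prim b]]]]]]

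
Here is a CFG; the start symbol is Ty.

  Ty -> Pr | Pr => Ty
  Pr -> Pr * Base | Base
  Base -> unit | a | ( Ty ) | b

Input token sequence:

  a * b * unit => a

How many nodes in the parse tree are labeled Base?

4

[Ty [Pr [Pr [Pr [Base a]] * [Base b]] * [Base unit]] => [Ty [Pr [Base a]]]]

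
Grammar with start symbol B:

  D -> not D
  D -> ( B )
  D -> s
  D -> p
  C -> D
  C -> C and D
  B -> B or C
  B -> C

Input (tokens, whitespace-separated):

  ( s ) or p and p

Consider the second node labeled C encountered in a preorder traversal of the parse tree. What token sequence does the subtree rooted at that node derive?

[B [B [C [D ( [B [C [D s]]] )]]] or [C [C [D p]] and [D p]]]

s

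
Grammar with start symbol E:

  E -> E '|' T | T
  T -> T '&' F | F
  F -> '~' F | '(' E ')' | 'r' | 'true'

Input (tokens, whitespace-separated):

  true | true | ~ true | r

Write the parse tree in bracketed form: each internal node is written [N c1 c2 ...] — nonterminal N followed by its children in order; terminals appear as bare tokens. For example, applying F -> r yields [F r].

[E [E [E [E [T [F true]]] | [T [F true]]] | [T [F ~ [F true]]]] | [T [F r]]]

E
E | T
E | T | T
E | T | T | T
T | T | T | T
F | T | T | T
true | T | T | T
true | F | T | T
true | true | T | T
true | true | F | T
true | true | ~ F | T
true | true | ~ true | T
true | true | ~ true | F
true | true | ~ true | r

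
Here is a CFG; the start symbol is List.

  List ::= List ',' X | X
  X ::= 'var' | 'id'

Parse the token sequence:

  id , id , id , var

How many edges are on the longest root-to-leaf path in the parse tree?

5

[List [List [List [List [X id]] , [X id]] , [X id]] , [X var]]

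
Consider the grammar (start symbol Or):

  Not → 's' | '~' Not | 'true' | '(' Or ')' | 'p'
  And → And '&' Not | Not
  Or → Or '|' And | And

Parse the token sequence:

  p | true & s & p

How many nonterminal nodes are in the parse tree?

[Or [Or [And [Not p]]] | [And [And [And [Not true]] & [Not s]] & [Not p]]]

10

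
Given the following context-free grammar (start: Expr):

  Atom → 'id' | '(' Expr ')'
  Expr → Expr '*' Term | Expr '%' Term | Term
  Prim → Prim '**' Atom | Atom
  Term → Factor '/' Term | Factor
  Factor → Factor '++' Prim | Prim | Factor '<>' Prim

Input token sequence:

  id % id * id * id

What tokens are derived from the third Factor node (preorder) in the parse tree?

[Expr [Expr [Expr [Expr [Term [Factor [Prim [Atom id]]]]] % [Term [Factor [Prim [Atom id]]]]] * [Term [Factor [Prim [Atom id]]]]] * [Term [Factor [Prim [Atom id]]]]]

id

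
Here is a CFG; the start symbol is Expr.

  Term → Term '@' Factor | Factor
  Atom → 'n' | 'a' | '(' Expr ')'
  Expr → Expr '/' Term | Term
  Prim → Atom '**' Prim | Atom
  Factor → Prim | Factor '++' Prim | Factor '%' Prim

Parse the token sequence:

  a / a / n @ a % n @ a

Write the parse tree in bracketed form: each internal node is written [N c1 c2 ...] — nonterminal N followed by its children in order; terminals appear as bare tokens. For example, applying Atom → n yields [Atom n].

[Expr [Expr [Expr [Term [Factor [Prim [Atom a]]]]] / [Term [Factor [Prim [Atom a]]]]] / [Term [Term [Term [Factor [Prim [Atom n]]]] @ [Factor [Factor [Prim [Atom a]]] % [Prim [Atom n]]]] @ [Factor [Prim [Atom a]]]]]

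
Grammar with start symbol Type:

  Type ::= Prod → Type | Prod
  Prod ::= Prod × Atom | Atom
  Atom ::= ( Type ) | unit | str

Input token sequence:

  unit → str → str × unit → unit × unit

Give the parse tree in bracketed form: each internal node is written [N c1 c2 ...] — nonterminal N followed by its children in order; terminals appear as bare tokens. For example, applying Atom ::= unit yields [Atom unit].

Type
Prod → Type
Atom → Type
unit → Type
unit → Prod → Type
unit → Atom → Type
unit → str → Type
unit → str → Prod → Type
unit → str → Prod × Atom → Type
unit → str → Atom × Atom → Type
unit → str → str × Atom → Type
unit → str → str × unit → Type
unit → str → str × unit → Prod
unit → str → str × unit → Prod × Atom
unit → str → str × unit → Atom × Atom
unit → str → str × unit → unit × Atom
unit → str → str × unit → unit × unit

[Type [Prod [Atom unit]] → [Type [Prod [Atom str]] → [Type [Prod [Prod [Atom str]] × [Atom unit]] → [Type [Prod [Prod [Atom unit]] × [Atom unit]]]]]]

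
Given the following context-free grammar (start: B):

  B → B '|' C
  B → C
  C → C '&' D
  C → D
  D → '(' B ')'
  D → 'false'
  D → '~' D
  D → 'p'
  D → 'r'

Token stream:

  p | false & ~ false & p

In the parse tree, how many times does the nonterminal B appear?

2

[B [B [C [D p]]] | [C [C [C [D false]] & [D ~ [D false]]] & [D p]]]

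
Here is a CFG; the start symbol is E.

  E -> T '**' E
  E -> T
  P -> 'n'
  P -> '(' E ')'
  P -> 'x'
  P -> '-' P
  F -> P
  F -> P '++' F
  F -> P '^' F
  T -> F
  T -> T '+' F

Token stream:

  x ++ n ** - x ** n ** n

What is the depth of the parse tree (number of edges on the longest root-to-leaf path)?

[E [T [F [P x] ++ [F [P n]]]] ** [E [T [F [P - [P x]]]] ** [E [T [F [P n]]] ** [E [T [F [P n]]]]]]]

7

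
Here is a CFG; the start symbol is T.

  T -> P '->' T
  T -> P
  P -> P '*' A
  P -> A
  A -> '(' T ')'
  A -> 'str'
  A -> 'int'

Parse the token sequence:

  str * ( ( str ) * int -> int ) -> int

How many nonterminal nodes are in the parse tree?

19

[T [P [P [A str]] * [A ( [T [P [P [A ( [T [P [A str]]] )]] * [A int]] -> [T [P [A int]]]] )]] -> [T [P [A int]]]]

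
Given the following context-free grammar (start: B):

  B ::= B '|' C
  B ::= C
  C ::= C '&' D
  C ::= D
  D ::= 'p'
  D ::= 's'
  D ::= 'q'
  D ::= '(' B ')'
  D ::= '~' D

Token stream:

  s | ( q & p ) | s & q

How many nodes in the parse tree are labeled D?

[B [B [B [C [D s]]] | [C [D ( [B [C [C [D q]] & [D p]]] )]]] | [C [C [D s]] & [D q]]]

6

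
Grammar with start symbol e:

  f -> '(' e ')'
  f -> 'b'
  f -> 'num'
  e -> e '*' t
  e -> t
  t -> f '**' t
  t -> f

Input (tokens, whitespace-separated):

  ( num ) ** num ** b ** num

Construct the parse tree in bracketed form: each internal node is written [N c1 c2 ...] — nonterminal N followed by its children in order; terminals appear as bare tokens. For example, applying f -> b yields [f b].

[e [t [f ( [e [t [f num]]] )] ** [t [f num] ** [t [f b] ** [t [f num]]]]]]

e
t
f ** t
( e ) ** t
( t ) ** t
( f ) ** t
( num ) ** t
( num ) ** f ** t
( num ) ** num ** t
( num ) ** num ** f ** t
( num ) ** num ** b ** t
( num ) ** num ** b ** f
( num ) ** num ** b ** num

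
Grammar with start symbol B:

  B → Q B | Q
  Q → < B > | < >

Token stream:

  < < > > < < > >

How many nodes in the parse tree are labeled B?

[B [Q < [B [Q < >]] >] [B [Q < [B [Q < >]] >]]]

4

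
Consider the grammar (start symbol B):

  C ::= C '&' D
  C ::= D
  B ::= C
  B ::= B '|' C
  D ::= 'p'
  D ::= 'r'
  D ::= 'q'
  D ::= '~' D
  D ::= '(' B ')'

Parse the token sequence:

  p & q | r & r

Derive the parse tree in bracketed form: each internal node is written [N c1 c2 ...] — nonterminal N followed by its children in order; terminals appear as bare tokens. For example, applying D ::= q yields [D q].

B
B | C
C | C
C & D | C
D & D | C
p & D | C
p & q | C
p & q | C & D
p & q | D & D
p & q | r & D
p & q | r & r

[B [B [C [C [D p]] & [D q]]] | [C [C [D r]] & [D r]]]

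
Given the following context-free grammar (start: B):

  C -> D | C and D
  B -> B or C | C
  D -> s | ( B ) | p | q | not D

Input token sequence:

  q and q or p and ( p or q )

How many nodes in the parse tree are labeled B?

4

[B [B [C [C [D q]] and [D q]]] or [C [C [D p]] and [D ( [B [B [C [D p]]] or [C [D q]]] )]]]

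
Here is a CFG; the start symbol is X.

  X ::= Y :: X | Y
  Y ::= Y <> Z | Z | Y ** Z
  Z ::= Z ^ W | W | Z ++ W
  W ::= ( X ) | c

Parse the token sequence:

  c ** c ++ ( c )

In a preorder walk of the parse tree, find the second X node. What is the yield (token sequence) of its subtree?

c

[X [Y [Y [Z [W c]]] ** [Z [Z [W c]] ++ [W ( [X [Y [Z [W c]]]] )]]]]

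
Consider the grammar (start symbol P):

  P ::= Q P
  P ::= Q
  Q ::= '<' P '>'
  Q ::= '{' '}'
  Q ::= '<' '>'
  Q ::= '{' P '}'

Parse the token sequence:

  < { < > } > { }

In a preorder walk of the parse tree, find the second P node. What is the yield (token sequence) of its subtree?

[P [Q < [P [Q { [P [Q < >]] }]] >] [P [Q { }]]]

{ < > }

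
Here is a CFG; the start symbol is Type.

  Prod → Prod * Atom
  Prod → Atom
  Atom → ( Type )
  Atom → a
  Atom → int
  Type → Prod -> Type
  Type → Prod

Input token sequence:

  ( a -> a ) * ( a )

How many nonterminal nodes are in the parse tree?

14

[Type [Prod [Prod [Atom ( [Type [Prod [Atom a]] -> [Type [Prod [Atom a]]]] )]] * [Atom ( [Type [Prod [Atom a]]] )]]]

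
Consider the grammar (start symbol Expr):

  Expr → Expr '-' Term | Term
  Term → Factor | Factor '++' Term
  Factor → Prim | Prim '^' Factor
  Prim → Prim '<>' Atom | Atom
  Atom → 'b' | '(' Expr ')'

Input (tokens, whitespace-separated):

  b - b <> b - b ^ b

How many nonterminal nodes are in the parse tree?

[Expr [Expr [Expr [Term [Factor [Prim [Atom b]]]]] - [Term [Factor [Prim [Prim [Atom b]] <> [Atom b]]]]] - [Term [Factor [Prim [Atom b]] ^ [Factor [Prim [Atom b]]]]]]

20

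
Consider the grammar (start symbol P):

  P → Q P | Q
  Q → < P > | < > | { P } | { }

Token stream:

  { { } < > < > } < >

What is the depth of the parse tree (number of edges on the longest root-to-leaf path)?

[P [Q { [P [Q { }] [P [Q < >] [P [Q < >]]]] }] [P [Q < >]]]

6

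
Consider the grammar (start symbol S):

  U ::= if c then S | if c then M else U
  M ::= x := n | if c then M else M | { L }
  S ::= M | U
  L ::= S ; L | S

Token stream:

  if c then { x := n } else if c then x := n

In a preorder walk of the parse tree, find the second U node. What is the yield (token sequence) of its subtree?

if c then x := n

[S [U if c then [M { [L [S [M x := n]]] }] else [U if c then [S [M x := n]]]]]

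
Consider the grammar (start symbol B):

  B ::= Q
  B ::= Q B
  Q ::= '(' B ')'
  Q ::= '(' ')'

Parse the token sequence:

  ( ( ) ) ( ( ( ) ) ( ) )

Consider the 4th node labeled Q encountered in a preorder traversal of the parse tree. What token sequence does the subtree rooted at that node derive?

( ( ) )

[B [Q ( [B [Q ( )]] )] [B [Q ( [B [Q ( [B [Q ( )]] )] [B [Q ( )]]] )]]]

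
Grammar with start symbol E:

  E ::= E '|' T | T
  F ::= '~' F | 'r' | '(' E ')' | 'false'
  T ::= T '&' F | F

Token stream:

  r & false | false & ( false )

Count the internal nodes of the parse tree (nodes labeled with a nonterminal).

13

[E [E [T [T [F r]] & [F false]]] | [T [T [F false]] & [F ( [E [T [F false]]] )]]]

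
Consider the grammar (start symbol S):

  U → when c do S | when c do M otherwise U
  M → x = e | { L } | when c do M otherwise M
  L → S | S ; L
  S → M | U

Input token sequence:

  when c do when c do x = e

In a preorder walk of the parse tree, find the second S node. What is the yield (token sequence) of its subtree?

when c do x = e

[S [U when c do [S [U when c do [S [M x = e]]]]]]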